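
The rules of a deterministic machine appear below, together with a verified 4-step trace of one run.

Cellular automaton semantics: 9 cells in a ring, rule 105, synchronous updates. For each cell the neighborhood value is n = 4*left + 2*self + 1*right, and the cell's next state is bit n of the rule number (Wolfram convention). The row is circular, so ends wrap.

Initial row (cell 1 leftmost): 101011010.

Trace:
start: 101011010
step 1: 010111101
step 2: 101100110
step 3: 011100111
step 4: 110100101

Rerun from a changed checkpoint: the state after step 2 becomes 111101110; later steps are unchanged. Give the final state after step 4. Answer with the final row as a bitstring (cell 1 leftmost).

state after step 2 := 111101110
step 3: 100111011
step 4: 100101110

100101110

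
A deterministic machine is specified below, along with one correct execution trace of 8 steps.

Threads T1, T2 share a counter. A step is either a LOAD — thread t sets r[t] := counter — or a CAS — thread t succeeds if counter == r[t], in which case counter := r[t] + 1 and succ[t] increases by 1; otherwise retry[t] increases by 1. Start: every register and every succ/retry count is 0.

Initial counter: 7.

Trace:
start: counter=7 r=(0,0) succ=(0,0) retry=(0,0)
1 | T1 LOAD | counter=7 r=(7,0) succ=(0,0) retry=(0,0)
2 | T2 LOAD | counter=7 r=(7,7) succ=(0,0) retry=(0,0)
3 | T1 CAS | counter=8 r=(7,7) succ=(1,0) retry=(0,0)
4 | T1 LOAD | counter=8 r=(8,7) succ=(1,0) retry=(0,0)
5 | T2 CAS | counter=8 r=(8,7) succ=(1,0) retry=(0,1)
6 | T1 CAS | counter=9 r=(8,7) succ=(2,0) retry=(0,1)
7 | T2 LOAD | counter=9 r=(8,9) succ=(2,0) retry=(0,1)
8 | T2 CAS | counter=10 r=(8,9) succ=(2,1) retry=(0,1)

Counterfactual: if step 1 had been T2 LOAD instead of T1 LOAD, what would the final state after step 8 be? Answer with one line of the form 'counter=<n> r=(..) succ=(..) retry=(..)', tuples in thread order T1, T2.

counter=9 r=(7,8) succ=(0,2) retry=(2,0)

(re-executing from step 1 with the substitution; state before step 1: counter=7 r=(0,0) succ=(0,0) retry=(0,0))
1 | T2 LOAD | counter=7 r=(0,7) succ=(0,0) retry=(0,0)
2 | T2 LOAD | counter=7 r=(0,7) succ=(0,0) retry=(0,0)
3 | T1 CAS | counter=7 r=(0,7) succ=(0,0) retry=(1,0)
4 | T1 LOAD | counter=7 r=(7,7) succ=(0,0) retry=(1,0)
5 | T2 CAS | counter=8 r=(7,7) succ=(0,1) retry=(1,0)
6 | T1 CAS | counter=8 r=(7,7) succ=(0,1) retry=(2,0)
7 | T2 LOAD | counter=8 r=(7,8) succ=(0,1) retry=(2,0)
8 | T2 CAS | counter=9 r=(7,8) succ=(0,2) retry=(2,0)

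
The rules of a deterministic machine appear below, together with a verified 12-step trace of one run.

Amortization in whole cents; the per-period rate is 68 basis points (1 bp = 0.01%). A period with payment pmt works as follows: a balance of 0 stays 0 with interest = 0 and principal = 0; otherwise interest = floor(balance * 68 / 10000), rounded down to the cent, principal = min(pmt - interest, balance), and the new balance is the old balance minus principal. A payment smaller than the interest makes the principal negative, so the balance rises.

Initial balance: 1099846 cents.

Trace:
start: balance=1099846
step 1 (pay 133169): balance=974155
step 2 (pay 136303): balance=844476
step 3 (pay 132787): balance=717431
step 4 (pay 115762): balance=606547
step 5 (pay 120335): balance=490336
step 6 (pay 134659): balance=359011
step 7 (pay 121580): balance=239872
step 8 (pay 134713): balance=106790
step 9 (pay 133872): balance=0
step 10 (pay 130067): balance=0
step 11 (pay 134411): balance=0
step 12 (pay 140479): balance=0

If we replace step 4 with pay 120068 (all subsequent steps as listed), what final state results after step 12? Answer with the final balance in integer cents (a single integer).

(re-executing from step 4 with the substitution; state before step 4: balance=717431)
step 4 (pay 120068): balance=602241
step 5 (pay 120335): balance=486001
step 6 (pay 134659): balance=354646
step 7 (pay 121580): balance=235477
step 8 (pay 134713): balance=102365
step 9 (pay 133872): balance=0
step 10 (pay 130067): balance=0
step 11 (pay 134411): balance=0
step 12 (pay 140479): balance=0

0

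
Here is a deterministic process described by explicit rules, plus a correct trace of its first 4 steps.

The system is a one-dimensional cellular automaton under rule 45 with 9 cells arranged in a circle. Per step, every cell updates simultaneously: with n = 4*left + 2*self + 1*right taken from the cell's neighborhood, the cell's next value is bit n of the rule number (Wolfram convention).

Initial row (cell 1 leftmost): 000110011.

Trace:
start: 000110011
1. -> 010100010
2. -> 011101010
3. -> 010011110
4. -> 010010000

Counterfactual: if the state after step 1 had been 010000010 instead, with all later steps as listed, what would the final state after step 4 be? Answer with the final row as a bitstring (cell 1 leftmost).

010000100

state after step 1 := 010000010
2. -> 010111010
3. -> 011100110
4. -> 010000100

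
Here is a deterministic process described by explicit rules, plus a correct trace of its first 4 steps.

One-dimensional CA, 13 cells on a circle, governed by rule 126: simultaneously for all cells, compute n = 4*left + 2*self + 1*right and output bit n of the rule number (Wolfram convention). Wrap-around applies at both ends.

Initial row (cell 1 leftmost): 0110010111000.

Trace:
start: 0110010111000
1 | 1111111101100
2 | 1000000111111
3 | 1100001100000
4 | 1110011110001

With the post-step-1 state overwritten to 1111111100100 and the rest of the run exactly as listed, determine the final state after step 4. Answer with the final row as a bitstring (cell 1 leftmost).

state after step 1 := 1111111100100
2 | 1000000111111
3 | 1100001100000
4 | 1110011110001

1110011110001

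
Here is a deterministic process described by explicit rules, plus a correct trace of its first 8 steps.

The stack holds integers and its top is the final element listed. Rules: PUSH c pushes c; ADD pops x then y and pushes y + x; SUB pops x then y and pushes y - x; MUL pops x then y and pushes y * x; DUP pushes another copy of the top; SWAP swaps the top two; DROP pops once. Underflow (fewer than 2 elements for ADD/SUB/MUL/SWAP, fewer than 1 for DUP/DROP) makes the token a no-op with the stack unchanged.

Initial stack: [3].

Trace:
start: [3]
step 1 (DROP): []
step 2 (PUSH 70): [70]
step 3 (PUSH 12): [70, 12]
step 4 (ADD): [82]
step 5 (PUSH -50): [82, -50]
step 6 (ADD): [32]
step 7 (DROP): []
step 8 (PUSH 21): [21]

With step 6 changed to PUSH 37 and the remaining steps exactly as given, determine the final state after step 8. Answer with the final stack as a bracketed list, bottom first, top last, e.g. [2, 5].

[82, -50, 21]

(re-executing from step 6 with the substitution; state before step 6: [82, -50])
step 6 (PUSH 37): [82, -50, 37]
step 7 (DROP): [82, -50]
step 8 (PUSH 21): [82, -50, 21]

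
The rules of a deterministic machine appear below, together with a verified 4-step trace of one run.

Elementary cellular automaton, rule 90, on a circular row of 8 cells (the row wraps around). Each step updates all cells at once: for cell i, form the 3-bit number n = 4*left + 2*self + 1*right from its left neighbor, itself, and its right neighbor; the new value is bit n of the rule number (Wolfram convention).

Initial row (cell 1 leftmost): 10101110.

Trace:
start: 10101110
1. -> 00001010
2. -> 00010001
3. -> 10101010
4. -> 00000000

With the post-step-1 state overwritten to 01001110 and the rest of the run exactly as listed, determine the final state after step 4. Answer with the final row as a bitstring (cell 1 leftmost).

00000000

state after step 1 := 01001110
2. -> 10111011
3. -> 10101010
4. -> 00000000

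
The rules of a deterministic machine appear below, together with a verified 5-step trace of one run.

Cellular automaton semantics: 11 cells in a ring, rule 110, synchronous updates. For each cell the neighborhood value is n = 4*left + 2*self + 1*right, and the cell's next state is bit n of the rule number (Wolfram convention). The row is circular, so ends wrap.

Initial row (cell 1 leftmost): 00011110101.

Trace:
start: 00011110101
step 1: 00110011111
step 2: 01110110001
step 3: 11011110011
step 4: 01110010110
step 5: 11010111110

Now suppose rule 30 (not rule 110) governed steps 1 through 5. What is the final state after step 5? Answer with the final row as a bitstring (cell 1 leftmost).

10011101100

(re-executing steps 1..5 under rule 30; state before step 1: 00011110101)
step 1: 10110000101
step 2: 00101001101
step 3: 11101111001
step 4: 00001000111
step 5: 10011101100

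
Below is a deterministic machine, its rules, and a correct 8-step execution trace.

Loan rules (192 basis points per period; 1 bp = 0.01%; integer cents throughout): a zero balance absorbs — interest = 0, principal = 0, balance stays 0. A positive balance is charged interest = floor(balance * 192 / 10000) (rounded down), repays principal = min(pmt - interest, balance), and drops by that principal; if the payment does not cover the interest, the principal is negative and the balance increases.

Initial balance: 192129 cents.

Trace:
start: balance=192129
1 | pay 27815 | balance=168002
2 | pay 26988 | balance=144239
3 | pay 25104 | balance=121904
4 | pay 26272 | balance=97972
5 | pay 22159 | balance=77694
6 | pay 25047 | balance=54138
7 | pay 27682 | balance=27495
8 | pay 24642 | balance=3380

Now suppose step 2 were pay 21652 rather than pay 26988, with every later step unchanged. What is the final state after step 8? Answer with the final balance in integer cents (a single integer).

(re-executing from step 2 with the substitution; state before step 2: balance=168002)
2 | pay 21652 | balance=149575
3 | pay 25104 | balance=127342
4 | pay 26272 | balance=103514
5 | pay 22159 | balance=83342
6 | pay 25047 | balance=59895
7 | pay 27682 | balance=33362
8 | pay 24642 | balance=9360

9360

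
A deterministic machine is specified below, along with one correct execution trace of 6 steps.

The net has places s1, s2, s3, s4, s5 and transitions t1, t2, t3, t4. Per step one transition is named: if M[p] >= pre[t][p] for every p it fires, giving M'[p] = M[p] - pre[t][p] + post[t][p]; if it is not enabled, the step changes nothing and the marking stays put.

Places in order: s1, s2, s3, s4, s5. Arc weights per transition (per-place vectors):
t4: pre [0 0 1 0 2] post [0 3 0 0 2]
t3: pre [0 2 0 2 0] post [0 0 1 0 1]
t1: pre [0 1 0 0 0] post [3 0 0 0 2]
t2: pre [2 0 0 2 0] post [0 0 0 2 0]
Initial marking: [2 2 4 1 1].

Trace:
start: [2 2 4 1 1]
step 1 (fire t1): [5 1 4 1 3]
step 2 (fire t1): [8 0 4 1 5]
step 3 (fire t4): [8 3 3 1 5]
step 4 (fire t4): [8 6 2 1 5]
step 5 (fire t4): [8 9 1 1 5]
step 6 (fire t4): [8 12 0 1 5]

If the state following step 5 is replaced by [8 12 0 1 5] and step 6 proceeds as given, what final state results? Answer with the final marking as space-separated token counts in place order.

state after step 5 := [8 12 0 1 5]
step 6 (fire t4): [8 12 0 1 5]

8 12 0 1 5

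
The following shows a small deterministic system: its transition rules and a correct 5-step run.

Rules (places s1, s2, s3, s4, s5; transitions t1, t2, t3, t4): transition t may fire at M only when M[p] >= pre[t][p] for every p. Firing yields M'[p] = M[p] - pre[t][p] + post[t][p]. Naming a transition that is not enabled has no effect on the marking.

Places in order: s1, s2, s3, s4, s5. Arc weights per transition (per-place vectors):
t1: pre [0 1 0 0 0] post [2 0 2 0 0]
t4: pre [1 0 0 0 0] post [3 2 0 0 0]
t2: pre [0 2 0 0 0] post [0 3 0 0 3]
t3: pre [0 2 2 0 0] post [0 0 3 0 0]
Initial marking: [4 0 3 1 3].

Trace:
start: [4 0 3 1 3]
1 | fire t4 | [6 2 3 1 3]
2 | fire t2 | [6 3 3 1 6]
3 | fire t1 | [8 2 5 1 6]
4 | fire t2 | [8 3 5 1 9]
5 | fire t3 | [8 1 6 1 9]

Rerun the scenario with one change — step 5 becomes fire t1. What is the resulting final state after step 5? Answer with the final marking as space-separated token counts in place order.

(re-executing from step 5 with the substitution; state before step 5: [8 3 5 1 9])
5 | fire t1 | [10 2 7 1 9]

10 2 7 1 9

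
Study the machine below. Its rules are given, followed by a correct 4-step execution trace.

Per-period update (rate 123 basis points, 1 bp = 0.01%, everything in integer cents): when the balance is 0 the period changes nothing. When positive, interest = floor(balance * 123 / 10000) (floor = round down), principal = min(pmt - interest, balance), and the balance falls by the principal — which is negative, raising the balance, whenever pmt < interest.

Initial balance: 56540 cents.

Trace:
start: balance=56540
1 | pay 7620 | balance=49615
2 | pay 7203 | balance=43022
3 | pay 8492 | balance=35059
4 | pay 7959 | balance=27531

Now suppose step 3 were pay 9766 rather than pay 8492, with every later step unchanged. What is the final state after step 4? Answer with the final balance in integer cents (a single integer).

26241

(re-executing from step 3 with the substitution; state before step 3: balance=43022)
3 | pay 9766 | balance=33785
4 | pay 7959 | balance=26241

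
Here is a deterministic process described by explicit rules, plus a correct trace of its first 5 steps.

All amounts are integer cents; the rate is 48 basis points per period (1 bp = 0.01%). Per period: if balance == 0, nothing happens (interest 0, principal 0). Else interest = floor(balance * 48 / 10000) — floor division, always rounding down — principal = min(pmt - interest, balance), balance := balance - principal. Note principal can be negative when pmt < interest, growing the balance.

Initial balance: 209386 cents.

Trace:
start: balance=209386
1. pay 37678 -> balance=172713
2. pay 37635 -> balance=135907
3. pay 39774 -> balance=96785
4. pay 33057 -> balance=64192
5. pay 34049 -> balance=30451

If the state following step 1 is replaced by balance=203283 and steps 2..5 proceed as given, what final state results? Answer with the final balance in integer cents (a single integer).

state after step 1 := balance=203283
2. pay 37635 -> balance=166623
3. pay 39774 -> balance=127648
4. pay 33057 -> balance=95203
5. pay 34049 -> balance=61610

61610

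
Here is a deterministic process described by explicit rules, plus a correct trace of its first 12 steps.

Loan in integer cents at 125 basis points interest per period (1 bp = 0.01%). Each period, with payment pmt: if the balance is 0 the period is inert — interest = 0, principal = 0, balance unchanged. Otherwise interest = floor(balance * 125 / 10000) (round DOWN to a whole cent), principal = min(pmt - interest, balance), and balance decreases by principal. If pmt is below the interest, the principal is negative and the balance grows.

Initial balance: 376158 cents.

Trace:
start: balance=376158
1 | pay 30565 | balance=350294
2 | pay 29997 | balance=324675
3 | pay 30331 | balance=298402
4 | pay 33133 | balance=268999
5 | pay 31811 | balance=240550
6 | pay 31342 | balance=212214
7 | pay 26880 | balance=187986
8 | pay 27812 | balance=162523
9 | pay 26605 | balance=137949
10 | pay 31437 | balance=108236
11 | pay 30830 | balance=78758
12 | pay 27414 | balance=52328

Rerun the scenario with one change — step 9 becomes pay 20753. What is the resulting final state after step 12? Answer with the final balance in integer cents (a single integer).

(re-executing from step 9 with the substitution; state before step 9: balance=162523)
9 | pay 20753 | balance=143801
10 | pay 31437 | balance=114161
11 | pay 30830 | balance=84758
12 | pay 27414 | balance=58403

58403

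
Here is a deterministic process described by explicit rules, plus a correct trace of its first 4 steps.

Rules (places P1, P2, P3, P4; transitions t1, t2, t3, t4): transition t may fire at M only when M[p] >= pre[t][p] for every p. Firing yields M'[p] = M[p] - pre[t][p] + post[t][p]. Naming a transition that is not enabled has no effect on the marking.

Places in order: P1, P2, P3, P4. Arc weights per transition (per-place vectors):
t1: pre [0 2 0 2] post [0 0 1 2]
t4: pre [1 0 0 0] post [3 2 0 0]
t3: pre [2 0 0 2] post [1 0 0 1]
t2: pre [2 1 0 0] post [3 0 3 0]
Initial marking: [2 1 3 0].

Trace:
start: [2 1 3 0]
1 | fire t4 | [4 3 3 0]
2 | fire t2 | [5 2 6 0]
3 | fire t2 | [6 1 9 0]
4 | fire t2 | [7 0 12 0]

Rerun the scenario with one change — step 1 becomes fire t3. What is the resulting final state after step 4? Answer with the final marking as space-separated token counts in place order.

3 0 6 0

(re-executing from step 1 with the substitution; state before step 1: [2 1 3 0])
1 | fire t3 | [2 1 3 0]
2 | fire t2 | [3 0 6 0]
3 | fire t2 | [3 0 6 0]
4 | fire t2 | [3 0 6 0]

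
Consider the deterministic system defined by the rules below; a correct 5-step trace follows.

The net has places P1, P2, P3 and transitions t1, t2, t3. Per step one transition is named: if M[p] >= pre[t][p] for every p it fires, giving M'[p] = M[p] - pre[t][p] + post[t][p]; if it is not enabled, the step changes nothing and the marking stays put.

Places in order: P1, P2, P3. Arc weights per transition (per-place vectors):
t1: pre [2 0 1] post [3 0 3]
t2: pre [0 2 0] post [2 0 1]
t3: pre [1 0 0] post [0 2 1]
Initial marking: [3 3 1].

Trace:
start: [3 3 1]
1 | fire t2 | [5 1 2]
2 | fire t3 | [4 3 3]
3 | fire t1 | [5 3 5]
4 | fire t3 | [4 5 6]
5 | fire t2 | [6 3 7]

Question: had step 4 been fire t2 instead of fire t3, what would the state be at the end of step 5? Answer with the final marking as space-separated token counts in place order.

7 1 6

(re-executing from step 4 with the substitution; state before step 4: [5 3 5])
4 | fire t2 | [7 1 6]
5 | fire t2 | [7 1 6]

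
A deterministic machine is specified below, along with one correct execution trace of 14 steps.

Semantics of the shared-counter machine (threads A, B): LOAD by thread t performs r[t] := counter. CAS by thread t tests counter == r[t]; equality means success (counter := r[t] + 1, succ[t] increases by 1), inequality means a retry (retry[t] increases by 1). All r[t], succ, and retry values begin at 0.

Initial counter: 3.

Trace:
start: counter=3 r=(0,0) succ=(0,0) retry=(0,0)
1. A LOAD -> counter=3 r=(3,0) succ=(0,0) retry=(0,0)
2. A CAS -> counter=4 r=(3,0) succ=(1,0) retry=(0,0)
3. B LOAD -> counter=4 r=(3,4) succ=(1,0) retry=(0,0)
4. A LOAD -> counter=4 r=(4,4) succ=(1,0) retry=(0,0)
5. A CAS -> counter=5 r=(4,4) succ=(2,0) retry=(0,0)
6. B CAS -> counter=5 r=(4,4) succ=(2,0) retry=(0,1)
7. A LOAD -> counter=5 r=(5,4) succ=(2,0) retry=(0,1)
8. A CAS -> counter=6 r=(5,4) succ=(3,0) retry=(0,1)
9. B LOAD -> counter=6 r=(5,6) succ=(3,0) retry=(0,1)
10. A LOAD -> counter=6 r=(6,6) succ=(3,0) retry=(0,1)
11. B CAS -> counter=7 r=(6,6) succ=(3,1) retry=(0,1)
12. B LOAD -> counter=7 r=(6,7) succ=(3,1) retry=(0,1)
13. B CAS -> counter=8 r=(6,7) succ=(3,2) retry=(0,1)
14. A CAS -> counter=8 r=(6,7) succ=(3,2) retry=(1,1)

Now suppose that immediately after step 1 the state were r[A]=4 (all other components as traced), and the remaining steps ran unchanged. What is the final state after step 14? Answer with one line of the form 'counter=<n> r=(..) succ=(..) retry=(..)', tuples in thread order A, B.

counter=7 r=(5,6) succ=(2,2) retry=(2,1)

state after step 1 := counter=3 r=(4,0) succ=(0,0) retry=(0,0)
2. A CAS -> counter=3 r=(4,0) succ=(0,0) retry=(1,0)
3. B LOAD -> counter=3 r=(4,3) succ=(0,0) retry=(1,0)
4. A LOAD -> counter=3 r=(3,3) succ=(0,0) retry=(1,0)
5. A CAS -> counter=4 r=(3,3) succ=(1,0) retry=(1,0)
6. B CAS -> counter=4 r=(3,3) succ=(1,0) retry=(1,1)
7. A LOAD -> counter=4 r=(4,3) succ=(1,0) retry=(1,1)
8. A CAS -> counter=5 r=(4,3) succ=(2,0) retry=(1,1)
9. B LOAD -> counter=5 r=(4,5) succ=(2,0) retry=(1,1)
10. A LOAD -> counter=5 r=(5,5) succ=(2,0) retry=(1,1)
11. B CAS -> counter=6 r=(5,5) succ=(2,1) retry=(1,1)
12. B LOAD -> counter=6 r=(5,6) succ=(2,1) retry=(1,1)
13. B CAS -> counter=7 r=(5,6) succ=(2,2) retry=(1,1)
14. A CAS -> counter=7 r=(5,6) succ=(2,2) retry=(2,1)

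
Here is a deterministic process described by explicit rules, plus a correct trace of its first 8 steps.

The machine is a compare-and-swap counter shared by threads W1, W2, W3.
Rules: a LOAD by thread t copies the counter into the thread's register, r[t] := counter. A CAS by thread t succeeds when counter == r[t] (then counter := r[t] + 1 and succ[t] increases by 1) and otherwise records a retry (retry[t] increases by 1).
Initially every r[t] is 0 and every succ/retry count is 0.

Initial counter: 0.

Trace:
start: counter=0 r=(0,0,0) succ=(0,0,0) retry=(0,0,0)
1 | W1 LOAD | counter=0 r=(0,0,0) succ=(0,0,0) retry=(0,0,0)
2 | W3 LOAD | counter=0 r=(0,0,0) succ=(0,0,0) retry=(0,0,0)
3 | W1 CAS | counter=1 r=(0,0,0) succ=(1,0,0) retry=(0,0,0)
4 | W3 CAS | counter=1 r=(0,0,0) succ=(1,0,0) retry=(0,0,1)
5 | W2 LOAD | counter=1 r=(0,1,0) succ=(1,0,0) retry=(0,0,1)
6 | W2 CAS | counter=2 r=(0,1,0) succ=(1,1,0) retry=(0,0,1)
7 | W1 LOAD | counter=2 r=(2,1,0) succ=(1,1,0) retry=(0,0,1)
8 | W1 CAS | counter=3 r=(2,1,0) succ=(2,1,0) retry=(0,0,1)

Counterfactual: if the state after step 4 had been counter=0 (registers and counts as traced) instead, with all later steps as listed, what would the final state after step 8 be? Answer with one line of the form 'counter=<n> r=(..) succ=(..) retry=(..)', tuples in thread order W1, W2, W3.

state after step 4 := counter=0 r=(0,0,0) succ=(1,0,0) retry=(0,0,1)
5 | W2 LOAD | counter=0 r=(0,0,0) succ=(1,0,0) retry=(0,0,1)
6 | W2 CAS | counter=1 r=(0,0,0) succ=(1,1,0) retry=(0,0,1)
7 | W1 LOAD | counter=1 r=(1,0,0) succ=(1,1,0) retry=(0,0,1)
8 | W1 CAS | counter=2 r=(1,0,0) succ=(2,1,0) retry=(0,0,1)

counter=2 r=(1,0,0) succ=(2,1,0) retry=(0,0,1)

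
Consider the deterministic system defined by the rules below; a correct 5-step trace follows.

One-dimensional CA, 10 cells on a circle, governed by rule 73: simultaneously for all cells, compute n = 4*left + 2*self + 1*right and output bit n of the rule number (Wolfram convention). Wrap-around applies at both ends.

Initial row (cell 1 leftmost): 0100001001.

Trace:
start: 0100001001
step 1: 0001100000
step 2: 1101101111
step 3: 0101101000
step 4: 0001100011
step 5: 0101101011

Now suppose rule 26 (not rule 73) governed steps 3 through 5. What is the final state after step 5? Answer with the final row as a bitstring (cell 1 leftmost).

0100100010

(re-executing steps 3..5 under rule 26; state before step 3: 1101101111)
step 3: 0001001000
step 4: 0010110100
step 5: 0100100010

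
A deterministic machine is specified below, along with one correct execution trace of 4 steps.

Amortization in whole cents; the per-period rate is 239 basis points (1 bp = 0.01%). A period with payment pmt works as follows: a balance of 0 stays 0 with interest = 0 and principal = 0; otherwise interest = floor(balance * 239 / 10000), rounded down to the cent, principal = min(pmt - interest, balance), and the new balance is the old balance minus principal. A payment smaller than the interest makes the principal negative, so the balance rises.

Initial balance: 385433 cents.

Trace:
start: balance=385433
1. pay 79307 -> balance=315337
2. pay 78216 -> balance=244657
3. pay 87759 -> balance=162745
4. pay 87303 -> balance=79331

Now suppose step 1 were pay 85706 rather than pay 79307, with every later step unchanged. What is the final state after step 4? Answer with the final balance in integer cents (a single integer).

72462

(re-executing from step 1 with the substitution; state before step 1: balance=385433)
1. pay 85706 -> balance=308938
2. pay 78216 -> balance=238105
3. pay 87759 -> balance=156036
4. pay 87303 -> balance=72462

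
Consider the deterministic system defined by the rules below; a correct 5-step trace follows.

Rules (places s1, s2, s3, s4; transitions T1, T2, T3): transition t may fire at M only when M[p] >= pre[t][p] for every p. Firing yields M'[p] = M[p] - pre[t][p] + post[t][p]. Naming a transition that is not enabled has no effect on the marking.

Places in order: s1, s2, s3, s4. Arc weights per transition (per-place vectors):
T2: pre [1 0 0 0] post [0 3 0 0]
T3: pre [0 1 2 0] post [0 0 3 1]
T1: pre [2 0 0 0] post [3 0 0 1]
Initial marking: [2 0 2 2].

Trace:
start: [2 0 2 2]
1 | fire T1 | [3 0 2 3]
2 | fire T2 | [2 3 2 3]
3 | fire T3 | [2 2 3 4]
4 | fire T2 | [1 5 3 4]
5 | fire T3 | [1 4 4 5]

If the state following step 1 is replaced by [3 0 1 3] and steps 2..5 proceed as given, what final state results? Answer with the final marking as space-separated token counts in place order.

1 6 1 3

state after step 1 := [3 0 1 3]
2 | fire T2 | [2 3 1 3]
3 | fire T3 | [2 3 1 3]
4 | fire T2 | [1 6 1 3]
5 | fire T3 | [1 6 1 3]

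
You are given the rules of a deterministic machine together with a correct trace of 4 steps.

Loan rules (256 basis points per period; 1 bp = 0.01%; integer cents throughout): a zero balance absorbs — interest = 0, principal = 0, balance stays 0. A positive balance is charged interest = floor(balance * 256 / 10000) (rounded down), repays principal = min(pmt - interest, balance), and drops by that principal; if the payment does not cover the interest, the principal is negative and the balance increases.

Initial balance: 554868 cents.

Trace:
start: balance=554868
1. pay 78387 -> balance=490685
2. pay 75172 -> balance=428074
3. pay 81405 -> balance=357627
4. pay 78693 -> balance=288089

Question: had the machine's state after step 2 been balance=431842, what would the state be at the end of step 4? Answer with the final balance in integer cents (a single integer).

292053

state after step 2 := balance=431842
3. pay 81405 -> balance=361492
4. pay 78693 -> balance=292053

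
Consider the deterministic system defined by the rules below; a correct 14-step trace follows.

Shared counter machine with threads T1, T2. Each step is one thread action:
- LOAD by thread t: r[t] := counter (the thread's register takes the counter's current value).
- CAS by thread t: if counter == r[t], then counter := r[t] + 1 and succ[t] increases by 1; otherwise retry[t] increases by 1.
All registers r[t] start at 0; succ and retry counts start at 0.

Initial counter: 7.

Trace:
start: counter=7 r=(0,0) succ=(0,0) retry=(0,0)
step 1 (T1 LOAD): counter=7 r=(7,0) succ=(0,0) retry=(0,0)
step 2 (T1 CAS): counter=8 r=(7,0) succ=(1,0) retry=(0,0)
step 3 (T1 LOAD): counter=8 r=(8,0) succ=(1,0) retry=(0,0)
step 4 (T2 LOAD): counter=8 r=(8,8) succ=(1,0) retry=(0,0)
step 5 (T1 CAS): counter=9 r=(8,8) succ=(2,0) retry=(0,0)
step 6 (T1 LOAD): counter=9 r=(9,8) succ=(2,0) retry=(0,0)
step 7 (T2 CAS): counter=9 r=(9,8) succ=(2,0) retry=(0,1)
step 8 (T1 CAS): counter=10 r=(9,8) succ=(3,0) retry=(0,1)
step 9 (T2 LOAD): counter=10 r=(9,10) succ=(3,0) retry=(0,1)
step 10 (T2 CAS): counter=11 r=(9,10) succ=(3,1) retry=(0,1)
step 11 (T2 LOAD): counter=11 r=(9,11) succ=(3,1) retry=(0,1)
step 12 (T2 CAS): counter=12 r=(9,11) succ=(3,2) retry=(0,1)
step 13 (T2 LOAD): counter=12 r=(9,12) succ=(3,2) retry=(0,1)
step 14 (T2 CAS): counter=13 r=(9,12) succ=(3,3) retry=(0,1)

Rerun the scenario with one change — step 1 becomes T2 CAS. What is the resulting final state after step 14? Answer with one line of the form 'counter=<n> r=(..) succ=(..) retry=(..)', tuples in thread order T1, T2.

(re-executing from step 1 with the substitution; state before step 1: counter=7 r=(0,0) succ=(0,0) retry=(0,0))
step 1 (T2 CAS): counter=7 r=(0,0) succ=(0,0) retry=(0,1)
step 2 (T1 CAS): counter=7 r=(0,0) succ=(0,0) retry=(1,1)
step 3 (T1 LOAD): counter=7 r=(7,0) succ=(0,0) retry=(1,1)
step 4 (T2 LOAD): counter=7 r=(7,7) succ=(0,0) retry=(1,1)
step 5 (T1 CAS): counter=8 r=(7,7) succ=(1,0) retry=(1,1)
step 6 (T1 LOAD): counter=8 r=(8,7) succ=(1,0) retry=(1,1)
step 7 (T2 CAS): counter=8 r=(8,7) succ=(1,0) retry=(1,2)
step 8 (T1 CAS): counter=9 r=(8,7) succ=(2,0) retry=(1,2)
step 9 (T2 LOAD): counter=9 r=(8,9) succ=(2,0) retry=(1,2)
step 10 (T2 CAS): counter=10 r=(8,9) succ=(2,1) retry=(1,2)
step 11 (T2 LOAD): counter=10 r=(8,10) succ=(2,1) retry=(1,2)
step 12 (T2 CAS): counter=11 r=(8,10) succ=(2,2) retry=(1,2)
step 13 (T2 LOAD): counter=11 r=(8,11) succ=(2,2) retry=(1,2)
step 14 (T2 CAS): counter=12 r=(8,11) succ=(2,3) retry=(1,2)

counter=12 r=(8,11) succ=(2,3) retry=(1,2)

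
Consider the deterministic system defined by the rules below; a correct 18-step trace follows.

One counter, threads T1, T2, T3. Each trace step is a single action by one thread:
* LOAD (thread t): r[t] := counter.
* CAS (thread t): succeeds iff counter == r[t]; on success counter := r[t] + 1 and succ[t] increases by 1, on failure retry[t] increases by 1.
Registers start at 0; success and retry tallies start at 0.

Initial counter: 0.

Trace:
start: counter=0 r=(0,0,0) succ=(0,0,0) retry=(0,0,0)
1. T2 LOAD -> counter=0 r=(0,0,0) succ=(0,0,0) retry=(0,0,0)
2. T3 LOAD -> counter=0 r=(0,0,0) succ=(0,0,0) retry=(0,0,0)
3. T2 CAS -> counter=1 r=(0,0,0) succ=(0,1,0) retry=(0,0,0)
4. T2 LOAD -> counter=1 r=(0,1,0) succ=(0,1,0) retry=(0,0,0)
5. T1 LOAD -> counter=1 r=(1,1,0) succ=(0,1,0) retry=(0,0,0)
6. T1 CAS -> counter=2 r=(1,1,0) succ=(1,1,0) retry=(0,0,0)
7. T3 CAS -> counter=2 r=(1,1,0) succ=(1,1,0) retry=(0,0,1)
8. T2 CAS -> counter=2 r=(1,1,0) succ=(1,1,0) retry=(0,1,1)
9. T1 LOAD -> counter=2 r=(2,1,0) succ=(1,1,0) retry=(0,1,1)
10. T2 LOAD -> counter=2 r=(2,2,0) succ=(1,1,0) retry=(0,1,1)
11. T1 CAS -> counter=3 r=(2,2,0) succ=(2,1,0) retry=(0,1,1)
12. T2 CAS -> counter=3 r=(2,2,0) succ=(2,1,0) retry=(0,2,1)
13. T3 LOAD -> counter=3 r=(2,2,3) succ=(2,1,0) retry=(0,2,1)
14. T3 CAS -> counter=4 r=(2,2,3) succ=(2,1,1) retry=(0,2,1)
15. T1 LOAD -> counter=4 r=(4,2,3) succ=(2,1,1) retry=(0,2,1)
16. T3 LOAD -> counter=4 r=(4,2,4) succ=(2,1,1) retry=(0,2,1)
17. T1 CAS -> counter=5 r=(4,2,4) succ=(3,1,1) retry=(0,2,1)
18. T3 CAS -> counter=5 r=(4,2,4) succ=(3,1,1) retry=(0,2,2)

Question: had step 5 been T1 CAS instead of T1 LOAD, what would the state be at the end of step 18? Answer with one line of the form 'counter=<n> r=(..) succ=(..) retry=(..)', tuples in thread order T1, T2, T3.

(re-executing from step 5 with the substitution; state before step 5: counter=1 r=(0,1,0) succ=(0,1,0) retry=(0,0,0))
5. T1 CAS -> counter=1 r=(0,1,0) succ=(0,1,0) retry=(1,0,0)
6. T1 CAS -> counter=1 r=(0,1,0) succ=(0,1,0) retry=(2,0,0)
7. T3 CAS -> counter=1 r=(0,1,0) succ=(0,1,0) retry=(2,0,1)
8. T2 CAS -> counter=2 r=(0,1,0) succ=(0,2,0) retry=(2,0,1)
9. T1 LOAD -> counter=2 r=(2,1,0) succ=(0,2,0) retry=(2,0,1)
10. T2 LOAD -> counter=2 r=(2,2,0) succ=(0,2,0) retry=(2,0,1)
11. T1 CAS -> counter=3 r=(2,2,0) succ=(1,2,0) retry=(2,0,1)
12. T2 CAS -> counter=3 r=(2,2,0) succ=(1,2,0) retry=(2,1,1)
13. T3 LOAD -> counter=3 r=(2,2,3) succ=(1,2,0) retry=(2,1,1)
14. T3 CAS -> counter=4 r=(2,2,3) succ=(1,2,1) retry=(2,1,1)
15. T1 LOAD -> counter=4 r=(4,2,3) succ=(1,2,1) retry=(2,1,1)
16. T3 LOAD -> counter=4 r=(4,2,4) succ=(1,2,1) retry=(2,1,1)
17. T1 CAS -> counter=5 r=(4,2,4) succ=(2,2,1) retry=(2,1,1)
18. T3 CAS -> counter=5 r=(4,2,4) succ=(2,2,1) retry=(2,1,2)

counter=5 r=(4,2,4) succ=(2,2,1) retry=(2,1,2)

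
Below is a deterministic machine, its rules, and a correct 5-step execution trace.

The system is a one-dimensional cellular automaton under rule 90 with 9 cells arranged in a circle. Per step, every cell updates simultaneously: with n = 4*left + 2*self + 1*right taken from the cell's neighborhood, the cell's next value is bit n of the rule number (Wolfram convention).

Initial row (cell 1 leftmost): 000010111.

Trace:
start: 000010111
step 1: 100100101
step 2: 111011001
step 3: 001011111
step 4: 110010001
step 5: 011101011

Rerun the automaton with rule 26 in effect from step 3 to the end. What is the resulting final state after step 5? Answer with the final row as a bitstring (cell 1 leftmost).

(re-executing steps 3..5 under rule 26; state before step 3: 111011001)
step 3: 000010111
step 4: 100100100
step 5: 011011011

011011011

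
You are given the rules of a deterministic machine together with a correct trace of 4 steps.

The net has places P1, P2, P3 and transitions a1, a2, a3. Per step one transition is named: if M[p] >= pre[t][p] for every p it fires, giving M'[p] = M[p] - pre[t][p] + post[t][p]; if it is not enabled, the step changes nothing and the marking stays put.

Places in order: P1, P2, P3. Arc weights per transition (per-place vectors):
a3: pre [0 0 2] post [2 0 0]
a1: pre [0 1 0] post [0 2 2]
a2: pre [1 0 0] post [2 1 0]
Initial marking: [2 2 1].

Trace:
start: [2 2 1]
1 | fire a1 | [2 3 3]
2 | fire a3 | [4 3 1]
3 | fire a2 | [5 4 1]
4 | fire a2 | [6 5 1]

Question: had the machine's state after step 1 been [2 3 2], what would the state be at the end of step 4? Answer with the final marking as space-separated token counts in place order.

state after step 1 := [2 3 2]
2 | fire a3 | [4 3 0]
3 | fire a2 | [5 4 0]
4 | fire a2 | [6 5 0]

6 5 0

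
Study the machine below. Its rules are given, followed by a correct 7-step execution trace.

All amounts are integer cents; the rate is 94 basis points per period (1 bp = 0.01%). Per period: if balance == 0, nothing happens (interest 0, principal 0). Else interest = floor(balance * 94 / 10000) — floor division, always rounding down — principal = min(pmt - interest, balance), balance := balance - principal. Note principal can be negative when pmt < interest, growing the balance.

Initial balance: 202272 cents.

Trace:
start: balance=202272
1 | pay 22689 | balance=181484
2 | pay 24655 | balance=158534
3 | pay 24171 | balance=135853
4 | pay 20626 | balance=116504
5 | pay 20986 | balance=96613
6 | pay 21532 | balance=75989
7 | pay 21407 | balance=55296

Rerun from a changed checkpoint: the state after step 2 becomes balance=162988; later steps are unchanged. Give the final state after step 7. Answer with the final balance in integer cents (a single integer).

state after step 2 := balance=162988
3 | pay 24171 | balance=140349
4 | pay 20626 | balance=121042
5 | pay 20986 | balance=101193
6 | pay 21532 | balance=80612
7 | pay 21407 | balance=59962

59962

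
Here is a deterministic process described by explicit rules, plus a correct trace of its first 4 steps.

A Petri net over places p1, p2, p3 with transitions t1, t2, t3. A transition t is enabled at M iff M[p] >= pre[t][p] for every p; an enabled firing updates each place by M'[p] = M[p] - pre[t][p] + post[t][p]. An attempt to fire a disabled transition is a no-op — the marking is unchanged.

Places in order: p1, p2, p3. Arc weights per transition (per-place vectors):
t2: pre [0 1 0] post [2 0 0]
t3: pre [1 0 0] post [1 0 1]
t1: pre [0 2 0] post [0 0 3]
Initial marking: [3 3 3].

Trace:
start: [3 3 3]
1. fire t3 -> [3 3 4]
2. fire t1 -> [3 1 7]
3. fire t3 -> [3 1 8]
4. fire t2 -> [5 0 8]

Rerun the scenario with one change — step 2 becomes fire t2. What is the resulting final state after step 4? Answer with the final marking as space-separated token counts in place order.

(re-executing from step 2 with the substitution; state before step 2: [3 3 4])
2. fire t2 -> [5 2 4]
3. fire t3 -> [5 2 5]
4. fire t2 -> [7 1 5]

7 1 5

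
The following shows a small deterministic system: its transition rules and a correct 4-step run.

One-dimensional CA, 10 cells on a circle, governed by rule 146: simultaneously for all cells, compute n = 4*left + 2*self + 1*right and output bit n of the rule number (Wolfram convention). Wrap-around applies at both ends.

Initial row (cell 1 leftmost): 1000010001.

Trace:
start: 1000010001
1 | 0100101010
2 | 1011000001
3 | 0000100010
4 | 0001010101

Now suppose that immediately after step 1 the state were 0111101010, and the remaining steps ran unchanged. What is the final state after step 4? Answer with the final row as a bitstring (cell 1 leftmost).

0001010101

state after step 1 := 0111101010
2 | 1011000001
3 | 0000100010
4 | 0001010101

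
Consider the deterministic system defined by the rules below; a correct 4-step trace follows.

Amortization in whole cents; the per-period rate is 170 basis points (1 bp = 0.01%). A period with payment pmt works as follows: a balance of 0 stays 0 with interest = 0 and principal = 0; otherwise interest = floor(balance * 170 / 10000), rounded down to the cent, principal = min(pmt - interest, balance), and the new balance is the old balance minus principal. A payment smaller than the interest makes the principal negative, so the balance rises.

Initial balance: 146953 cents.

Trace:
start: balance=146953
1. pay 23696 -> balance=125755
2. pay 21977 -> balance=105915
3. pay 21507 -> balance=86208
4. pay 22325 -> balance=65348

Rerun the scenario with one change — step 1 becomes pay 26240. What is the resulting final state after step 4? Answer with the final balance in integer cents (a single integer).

(re-executing from step 1 with the substitution; state before step 1: balance=146953)
1. pay 26240 -> balance=123211
2. pay 21977 -> balance=103328
3. pay 21507 -> balance=83577
4. pay 22325 -> balance=62672

62672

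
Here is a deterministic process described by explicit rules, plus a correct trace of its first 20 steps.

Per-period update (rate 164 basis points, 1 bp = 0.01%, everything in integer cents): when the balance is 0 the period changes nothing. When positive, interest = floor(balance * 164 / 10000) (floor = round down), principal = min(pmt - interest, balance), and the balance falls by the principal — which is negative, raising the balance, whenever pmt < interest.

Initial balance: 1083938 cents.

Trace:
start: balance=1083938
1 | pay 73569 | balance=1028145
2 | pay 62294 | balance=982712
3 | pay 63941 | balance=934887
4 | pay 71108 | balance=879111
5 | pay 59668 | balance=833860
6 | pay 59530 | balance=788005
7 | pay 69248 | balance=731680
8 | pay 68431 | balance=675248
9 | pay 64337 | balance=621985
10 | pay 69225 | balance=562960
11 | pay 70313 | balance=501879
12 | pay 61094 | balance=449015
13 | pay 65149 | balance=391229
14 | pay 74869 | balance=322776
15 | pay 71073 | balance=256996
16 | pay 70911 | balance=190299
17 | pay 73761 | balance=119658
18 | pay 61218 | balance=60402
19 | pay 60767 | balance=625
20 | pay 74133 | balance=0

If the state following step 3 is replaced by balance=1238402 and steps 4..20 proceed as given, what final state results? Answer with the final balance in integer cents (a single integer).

state after step 3 := balance=1238402
4 | pay 71108 | balance=1187603
5 | pay 59668 | balance=1147411
6 | pay 59530 | balance=1106698
7 | pay 69248 | balance=1055599
8 | pay 68431 | balance=1004479
9 | pay 64337 | balance=956615
10 | pay 69225 | balance=903078
11 | pay 70313 | balance=847575
12 | pay 61094 | balance=800381
13 | pay 65149 | balance=748358
14 | pay 74869 | balance=685762
15 | pay 71073 | balance=625935
16 | pay 70911 | balance=565289
17 | pay 73761 | balance=500798
18 | pay 61218 | balance=447793
19 | pay 60767 | balance=394369
20 | pay 74133 | balance=326703

326703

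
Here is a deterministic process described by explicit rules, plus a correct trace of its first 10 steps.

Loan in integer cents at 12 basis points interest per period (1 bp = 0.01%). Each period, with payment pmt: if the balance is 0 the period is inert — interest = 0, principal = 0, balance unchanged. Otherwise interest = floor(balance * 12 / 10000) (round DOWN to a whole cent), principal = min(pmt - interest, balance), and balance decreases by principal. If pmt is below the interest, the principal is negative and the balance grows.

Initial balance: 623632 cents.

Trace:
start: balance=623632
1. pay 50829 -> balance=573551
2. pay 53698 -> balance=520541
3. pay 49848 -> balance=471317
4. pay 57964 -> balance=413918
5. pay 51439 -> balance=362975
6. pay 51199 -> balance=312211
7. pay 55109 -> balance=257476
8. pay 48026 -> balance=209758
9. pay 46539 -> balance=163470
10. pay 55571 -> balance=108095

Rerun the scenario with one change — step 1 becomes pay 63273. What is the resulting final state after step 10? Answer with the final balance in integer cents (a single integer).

95516

(re-executing from step 1 with the substitution; state before step 1: balance=623632)
1. pay 63273 -> balance=561107
2. pay 53698 -> balance=508082
3. pay 49848 -> balance=458843
4. pay 57964 -> balance=401429
5. pay 51439 -> balance=350471
6. pay 51199 -> balance=299692
7. pay 55109 -> balance=244942
8. pay 48026 -> balance=197209
9. pay 46539 -> balance=150906
10. pay 55571 -> balance=95516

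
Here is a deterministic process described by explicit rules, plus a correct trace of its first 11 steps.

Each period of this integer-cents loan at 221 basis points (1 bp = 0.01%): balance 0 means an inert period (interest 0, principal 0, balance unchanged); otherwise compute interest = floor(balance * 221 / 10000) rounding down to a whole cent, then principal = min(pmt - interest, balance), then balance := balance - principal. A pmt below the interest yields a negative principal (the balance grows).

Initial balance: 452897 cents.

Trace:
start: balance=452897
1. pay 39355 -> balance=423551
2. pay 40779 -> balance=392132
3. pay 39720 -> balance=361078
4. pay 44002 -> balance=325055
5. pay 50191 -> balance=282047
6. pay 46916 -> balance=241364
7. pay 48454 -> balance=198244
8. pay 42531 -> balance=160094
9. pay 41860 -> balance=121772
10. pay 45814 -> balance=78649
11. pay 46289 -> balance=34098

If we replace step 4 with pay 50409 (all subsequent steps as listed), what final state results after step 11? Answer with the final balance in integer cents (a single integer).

26631

(re-executing from step 4 with the substitution; state before step 4: balance=361078)
4. pay 50409 -> balance=318648
5. pay 50191 -> balance=275499
6. pay 46916 -> balance=234671
7. pay 48454 -> balance=191403
8. pay 42531 -> balance=153102
9. pay 41860 -> balance=114625
10. pay 45814 -> balance=71344
11. pay 46289 -> balance=26631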